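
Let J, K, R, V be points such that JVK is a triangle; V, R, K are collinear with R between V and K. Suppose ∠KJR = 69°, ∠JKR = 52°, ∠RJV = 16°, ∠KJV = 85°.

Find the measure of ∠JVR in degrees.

1. ∠JKV = 52°  [R on ray KV]
2. ∠JVK = 43°  [△JVK]
3. ∠JVR = 43°  [R on ray VK]

∠JVR = 43°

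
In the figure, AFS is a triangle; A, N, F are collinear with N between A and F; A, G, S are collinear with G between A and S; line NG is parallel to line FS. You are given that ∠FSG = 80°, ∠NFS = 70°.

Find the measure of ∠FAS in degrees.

∠FAS = 30°

1. ∠ASF = 80°  [G on ray SA]
2. ∠AFS = 70°  [N on ray FA]
3. ∠FAS = 30°  [△AFS]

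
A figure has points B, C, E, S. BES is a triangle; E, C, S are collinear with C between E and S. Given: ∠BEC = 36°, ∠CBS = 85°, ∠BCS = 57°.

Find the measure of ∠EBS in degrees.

∠EBS = 106°

1. ∠BES = 36°  [C on ray ES]
2. ∠BSC = 38°  [△BCS]
3. ∠BSE = 38°  [C on ray SE]
4. ∠EBS = 106°  [△BES]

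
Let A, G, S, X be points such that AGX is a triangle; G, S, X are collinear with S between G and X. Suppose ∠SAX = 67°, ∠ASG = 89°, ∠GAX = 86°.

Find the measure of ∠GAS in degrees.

∠GAS = 19°

1. ∠ASX = 91°  [linear pair at S on GX]
2. ∠AXS = 22°  [△ASX]
3. ∠AXG = 22°  [S on ray XG]
4. ∠AGX = 72°  [△AGX]
5. ∠AGS = 72°  [S on ray GX]
6. ∠GAS = 19°  [△AGS]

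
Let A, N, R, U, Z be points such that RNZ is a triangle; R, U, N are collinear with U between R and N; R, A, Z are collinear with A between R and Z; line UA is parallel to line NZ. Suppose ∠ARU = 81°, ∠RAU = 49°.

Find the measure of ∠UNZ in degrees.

1. ∠AUR = 50°  [△RUA]
2. ∠AUN = 130°  [linear pair at U on RN]
3. ∠UNZ = 50°  [UA∥NZ, co-interior at N–U]

∠UNZ = 50°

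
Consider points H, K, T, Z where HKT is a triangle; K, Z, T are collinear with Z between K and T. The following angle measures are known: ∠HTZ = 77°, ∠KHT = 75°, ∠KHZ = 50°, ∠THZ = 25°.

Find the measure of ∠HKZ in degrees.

∠HKZ = 28°

1. ∠HTK = 77°  [Z on ray TK]
2. ∠HKT = 28°  [△HKT]
3. ∠HKZ = 28°  [Z on ray KT]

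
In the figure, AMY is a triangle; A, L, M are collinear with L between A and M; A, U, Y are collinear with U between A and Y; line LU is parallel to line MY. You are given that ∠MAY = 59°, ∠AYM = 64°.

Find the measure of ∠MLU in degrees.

∠MLU = 123°

1. ∠AMY = 57°  [△AMY]
2. ∠ALU = 57°  [LU∥MY, corresponding at L]
3. ∠MLU = 123°  [linear pair at L on AM]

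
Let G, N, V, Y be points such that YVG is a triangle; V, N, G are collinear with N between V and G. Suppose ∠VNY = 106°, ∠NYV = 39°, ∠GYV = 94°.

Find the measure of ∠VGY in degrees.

1. ∠NVY = 35°  [△YVN]
2. ∠GVY = 35°  [N on ray VG]
3. ∠VGY = 51°  [△YVG]

∠VGY = 51°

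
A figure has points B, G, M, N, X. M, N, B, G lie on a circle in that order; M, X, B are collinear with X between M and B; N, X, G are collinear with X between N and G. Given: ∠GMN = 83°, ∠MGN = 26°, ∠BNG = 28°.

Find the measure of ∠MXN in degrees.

∠MXN = 54°

1. ∠MBN = 26°  [same arc MN]
2. ∠BXN = 126°  [△NXB]
3. ∠MXN = 54°  [linear pair at X on MB]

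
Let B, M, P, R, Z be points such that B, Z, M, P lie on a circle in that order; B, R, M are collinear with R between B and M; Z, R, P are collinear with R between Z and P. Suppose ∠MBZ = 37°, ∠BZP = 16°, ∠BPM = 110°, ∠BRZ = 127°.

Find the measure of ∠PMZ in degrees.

∠PMZ = 89°

1. ∠MPZ = 37°  [same arc ZM]
2. ∠BMP = 16°  [same arc BP]
3. ∠MBP = 54°  [△BMP]
4. ∠MZP = 54°  [same arc MP]
5. ∠PMZ = 89°  [△ZMP]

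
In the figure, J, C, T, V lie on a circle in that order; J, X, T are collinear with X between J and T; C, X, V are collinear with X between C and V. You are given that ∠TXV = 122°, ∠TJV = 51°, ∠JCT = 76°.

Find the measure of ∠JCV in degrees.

∠JCV = 25°

1. ∠JVT = 104°  [cyclic JCTV, opposite ∠C+∠V]
2. ∠JTV = 25°  [△JTV]
3. ∠JCV = 25°  [same arc JV]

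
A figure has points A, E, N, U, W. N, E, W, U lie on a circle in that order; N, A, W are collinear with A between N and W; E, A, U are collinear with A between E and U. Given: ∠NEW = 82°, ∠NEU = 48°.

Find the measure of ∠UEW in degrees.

1. ∠NUW = 98°  [cyclic NEWU, opposite ∠E+∠U]
2. ∠NWU = 48°  [same arc NU]
3. ∠UNW = 34°  [△NWU]
4. ∠UEW = 34°  [same arc WU]

∠UEW = 34°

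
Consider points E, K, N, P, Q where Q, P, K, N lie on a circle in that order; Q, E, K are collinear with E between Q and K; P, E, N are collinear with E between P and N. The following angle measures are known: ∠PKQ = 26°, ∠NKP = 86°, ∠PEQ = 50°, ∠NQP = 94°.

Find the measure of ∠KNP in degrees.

1. ∠KEP = 130°  [linear pair at E on QK]
2. ∠KPN = 24°  [△PEK]
3. ∠KNP = 70°  [△PKN]

∠KNP = 70°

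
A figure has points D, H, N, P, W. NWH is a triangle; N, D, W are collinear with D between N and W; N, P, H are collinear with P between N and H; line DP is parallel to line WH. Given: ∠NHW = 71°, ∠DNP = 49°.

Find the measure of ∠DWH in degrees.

∠DWH = 60°

1. ∠DPN = 71°  [DP∥WH, corresponding at P]
2. ∠NDP = 60°  [△NDP]
3. ∠PDW = 120°  [linear pair at D on NW]
4. ∠DWH = 60°  [DP∥WH, co-interior at W–D]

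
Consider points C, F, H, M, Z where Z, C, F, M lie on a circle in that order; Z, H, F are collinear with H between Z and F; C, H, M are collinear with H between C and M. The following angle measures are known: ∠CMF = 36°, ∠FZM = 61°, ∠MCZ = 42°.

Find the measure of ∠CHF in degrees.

∠CHF = 78°

1. ∠CZF = 36°  [same arc CF]
2. ∠CHZ = 102°  [△ZHC]
3. ∠CHF = 78°  [linear pair at H on ZF]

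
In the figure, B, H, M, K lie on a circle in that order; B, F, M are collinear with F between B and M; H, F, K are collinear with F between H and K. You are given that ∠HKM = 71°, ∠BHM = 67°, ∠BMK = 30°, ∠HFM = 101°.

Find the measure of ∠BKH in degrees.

∠BKH = 42°

1. ∠HBM = 71°  [same arc HM]
2. ∠BMH = 42°  [△BHM]
3. ∠BKH = 42°  [same arc BH]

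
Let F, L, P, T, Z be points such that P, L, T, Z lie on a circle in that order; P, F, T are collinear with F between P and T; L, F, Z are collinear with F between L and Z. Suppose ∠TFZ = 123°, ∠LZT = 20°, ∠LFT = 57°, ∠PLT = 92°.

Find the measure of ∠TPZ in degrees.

∠TPZ = 55°

1. ∠PTZ = 37°  [△TFZ]
2. ∠PZT = 88°  [cyclic PLTZ, opposite ∠L+∠Z]
3. ∠TPZ = 55°  [△PTZ]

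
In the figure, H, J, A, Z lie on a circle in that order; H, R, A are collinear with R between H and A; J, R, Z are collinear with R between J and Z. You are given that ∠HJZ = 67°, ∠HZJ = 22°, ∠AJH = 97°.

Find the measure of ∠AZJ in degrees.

∠AZJ = 61°

1. ∠HAJ = 22°  [same arc HJ]
2. ∠AHJ = 61°  [△HJA]
3. ∠AZJ = 61°  [same arc JA]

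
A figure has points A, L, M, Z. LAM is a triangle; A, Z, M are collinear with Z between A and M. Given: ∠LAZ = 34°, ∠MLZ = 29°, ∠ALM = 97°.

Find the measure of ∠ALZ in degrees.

1. ∠LAM = 34°  [Z on ray AM]
2. ∠AML = 49°  [△LAM]
3. ∠LMZ = 49°  [Z on ray MA]
4. ∠LZM = 102°  [△LZM]
5. ∠AZL = 78°  [linear pair at Z on AM]
6. ∠ALZ = 68°  [△LAZ]

∠ALZ = 68°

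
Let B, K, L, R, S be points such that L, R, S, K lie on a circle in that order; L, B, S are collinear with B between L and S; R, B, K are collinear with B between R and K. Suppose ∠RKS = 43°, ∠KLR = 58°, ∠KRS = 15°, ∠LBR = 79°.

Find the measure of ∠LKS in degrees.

∠LKS = 107°

1. ∠KLS = 15°  [same arc SK]
2. ∠KBS = 79°  [vertical angles at B]
3. ∠KSL = 58°  [△SBK]
4. ∠LKS = 107°  [△LSK]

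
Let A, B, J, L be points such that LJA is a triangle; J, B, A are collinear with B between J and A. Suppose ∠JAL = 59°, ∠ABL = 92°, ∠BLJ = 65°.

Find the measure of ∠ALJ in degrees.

∠ALJ = 94°

1. ∠JBL = 88°  [linear pair at B on JA]
2. ∠BJL = 27°  [△LJB]
3. ∠AJL = 27°  [B on ray JA]
4. ∠ALJ = 94°  [△LJA]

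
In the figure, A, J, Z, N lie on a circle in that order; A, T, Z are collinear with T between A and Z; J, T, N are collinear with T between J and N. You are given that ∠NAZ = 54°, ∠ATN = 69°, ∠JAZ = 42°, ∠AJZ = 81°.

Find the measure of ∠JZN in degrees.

1. ∠NJZ = 54°  [same arc ZN]
2. ∠JNZ = 42°  [same arc JZ]
3. ∠JZN = 84°  [△JZN]

∠JZN = 84°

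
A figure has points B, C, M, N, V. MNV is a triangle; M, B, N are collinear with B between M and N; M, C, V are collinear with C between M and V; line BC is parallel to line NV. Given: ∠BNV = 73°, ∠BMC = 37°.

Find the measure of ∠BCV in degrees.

1. ∠MNV = 73°  [B on ray NM]
2. ∠NMV = 37°  [B on MN, C on MV]
3. ∠MVN = 70°  [△MNV]
4. ∠BCM = 70°  [BC∥NV, corresponding at C]
5. ∠BCV = 110°  [linear pair at C on MV]

∠BCV = 110°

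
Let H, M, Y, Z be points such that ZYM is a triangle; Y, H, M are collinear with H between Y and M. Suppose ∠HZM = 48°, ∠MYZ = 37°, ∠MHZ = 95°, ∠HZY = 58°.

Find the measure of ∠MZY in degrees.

∠MZY = 106°

1. ∠HMZ = 37°  [△ZHM]
2. ∠YMZ = 37°  [H on ray MY]
3. ∠MZY = 106°  [△ZYM]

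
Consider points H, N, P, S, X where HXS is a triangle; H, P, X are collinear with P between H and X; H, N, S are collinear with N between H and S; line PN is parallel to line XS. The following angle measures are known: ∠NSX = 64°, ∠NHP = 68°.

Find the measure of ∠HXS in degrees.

∠HXS = 48°

1. ∠HSX = 64°  [N on ray SH]
2. ∠SHX = 68°  [P on HX, N on HS]
3. ∠HXS = 48°  [△HXS]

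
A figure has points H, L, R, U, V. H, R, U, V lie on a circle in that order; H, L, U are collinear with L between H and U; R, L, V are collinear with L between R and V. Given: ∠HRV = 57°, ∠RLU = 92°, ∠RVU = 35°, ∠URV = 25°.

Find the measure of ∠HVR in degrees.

∠HVR = 63°

1. ∠HLV = 92°  [vertical angles at L]
2. ∠UHV = 25°  [same arc UV]
3. ∠HVR = 63°  [△HLV]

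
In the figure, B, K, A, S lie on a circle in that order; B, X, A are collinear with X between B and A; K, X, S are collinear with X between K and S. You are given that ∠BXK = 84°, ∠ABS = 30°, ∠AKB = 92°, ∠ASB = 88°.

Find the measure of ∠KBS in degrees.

1. ∠AXS = 84°  [vertical angles at X]
2. ∠AKS = 30°  [same arc AS]
3. ∠BAS = 62°  [△BAS]
4. ∠ASK = 34°  [△AXS]
5. ∠KAS = 116°  [△KAS]
6. ∠KBS = 64°  [cyclic BKAS, opposite ∠B+∠A]

∠KBS = 64°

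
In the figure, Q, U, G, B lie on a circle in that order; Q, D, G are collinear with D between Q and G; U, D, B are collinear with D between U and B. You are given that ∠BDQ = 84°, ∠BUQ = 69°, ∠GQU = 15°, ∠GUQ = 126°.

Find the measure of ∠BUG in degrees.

∠BUG = 57°

1. ∠GDU = 84°  [vertical angles at D]
2. ∠QGU = 39°  [△QUG]
3. ∠BUG = 57°  [△UDG]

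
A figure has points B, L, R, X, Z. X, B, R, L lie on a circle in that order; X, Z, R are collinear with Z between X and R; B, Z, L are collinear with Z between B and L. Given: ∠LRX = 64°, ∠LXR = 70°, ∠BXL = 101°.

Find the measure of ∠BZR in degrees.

1. ∠LBX = 64°  [same arc XL]
2. ∠LBR = 70°  [same arc RL]
3. ∠BLX = 15°  [△XBL]
4. ∠BRX = 15°  [same arc XB]
5. ∠BZR = 95°  [△BZR]

∠BZR = 95°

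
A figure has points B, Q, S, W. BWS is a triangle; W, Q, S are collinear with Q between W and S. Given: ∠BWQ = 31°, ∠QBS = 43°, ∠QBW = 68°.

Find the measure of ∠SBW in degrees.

∠SBW = 111°

1. ∠BQW = 81°  [△BWQ]
2. ∠BWS = 31°  [Q on ray WS]
3. ∠BQS = 99°  [linear pair at Q on WS]
4. ∠BSQ = 38°  [△BQS]
5. ∠BSW = 38°  [Q on ray SW]
6. ∠SBW = 111°  [△BWS]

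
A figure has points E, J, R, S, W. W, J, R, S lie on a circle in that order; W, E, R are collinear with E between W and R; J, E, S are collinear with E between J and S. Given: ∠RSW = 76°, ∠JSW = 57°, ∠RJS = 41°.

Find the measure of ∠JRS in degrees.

1. ∠RJW = 104°  [cyclic WJRS, opposite ∠J+∠S]
2. ∠JRW = 57°  [same arc WJ]
3. ∠JWR = 19°  [△WJR]
4. ∠JSR = 19°  [same arc JR]
5. ∠JRS = 120°  [△JRS]

∠JRS = 120°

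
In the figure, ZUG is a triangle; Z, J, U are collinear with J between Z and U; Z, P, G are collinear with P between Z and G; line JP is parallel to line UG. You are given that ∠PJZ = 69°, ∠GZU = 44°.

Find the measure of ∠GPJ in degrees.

1. ∠GUZ = 69°  [JP∥UG, corresponding at J]
2. ∠UGZ = 67°  [△ZUG]
3. ∠JPZ = 67°  [JP∥UG, corresponding at P]
4. ∠GPJ = 113°  [linear pair at P on ZG]

∠GPJ = 113°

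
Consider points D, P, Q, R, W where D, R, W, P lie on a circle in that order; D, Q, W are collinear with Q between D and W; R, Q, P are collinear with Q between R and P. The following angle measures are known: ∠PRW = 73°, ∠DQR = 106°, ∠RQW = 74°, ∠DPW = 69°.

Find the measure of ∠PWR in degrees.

1. ∠PDW = 73°  [same arc WP]
2. ∠PQW = 106°  [vertical angles at Q]
3. ∠DWP = 38°  [△DWP]
4. ∠RPW = 36°  [△WQP]
5. ∠PWR = 71°  [△RWP]

∠PWR = 71°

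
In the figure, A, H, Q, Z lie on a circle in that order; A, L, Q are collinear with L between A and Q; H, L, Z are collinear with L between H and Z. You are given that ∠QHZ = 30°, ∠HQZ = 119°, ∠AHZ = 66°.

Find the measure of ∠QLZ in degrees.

1. ∠HZQ = 31°  [△HQZ]
2. ∠AQZ = 66°  [same arc AZ]
3. ∠QLZ = 83°  [△QLZ]

∠QLZ = 83°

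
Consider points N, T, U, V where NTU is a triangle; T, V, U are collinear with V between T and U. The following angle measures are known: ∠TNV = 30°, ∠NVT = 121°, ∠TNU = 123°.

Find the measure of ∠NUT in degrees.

∠NUT = 28°

1. ∠NTV = 29°  [△NTV]
2. ∠NTU = 29°  [V on ray TU]
3. ∠NUT = 28°  [△NTU]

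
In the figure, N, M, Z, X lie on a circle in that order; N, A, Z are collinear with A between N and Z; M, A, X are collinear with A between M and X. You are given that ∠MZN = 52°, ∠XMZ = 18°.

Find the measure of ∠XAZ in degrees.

1. ∠MXN = 52°  [same arc NM]
2. ∠XNZ = 18°  [same arc ZX]
3. ∠NAX = 110°  [△NAX]
4. ∠XAZ = 70°  [linear pair at A on NZ]

∠XAZ = 70°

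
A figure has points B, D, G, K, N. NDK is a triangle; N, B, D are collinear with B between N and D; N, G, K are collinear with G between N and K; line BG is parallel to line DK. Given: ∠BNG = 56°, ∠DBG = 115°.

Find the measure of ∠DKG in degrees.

1. ∠GBN = 65°  [linear pair at B on ND]
2. ∠BGN = 59°  [△NBG]
3. ∠BGK = 121°  [linear pair at G on NK]
4. ∠DKG = 59°  [BG∥DK, co-interior at K–G]

∠DKG = 59°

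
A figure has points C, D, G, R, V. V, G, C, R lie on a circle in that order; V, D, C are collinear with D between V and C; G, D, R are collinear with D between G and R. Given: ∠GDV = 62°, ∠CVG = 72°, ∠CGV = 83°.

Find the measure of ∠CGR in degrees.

1. ∠CDG = 118°  [linear pair at D on VC]
2. ∠GCV = 25°  [△VGC]
3. ∠CGR = 37°  [△GDC]

∠CGR = 37°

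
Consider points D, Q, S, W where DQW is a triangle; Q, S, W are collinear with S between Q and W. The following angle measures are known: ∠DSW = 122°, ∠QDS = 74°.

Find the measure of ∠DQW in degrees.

1. ∠DSQ = 58°  [linear pair at S on QW]
2. ∠DQS = 48°  [△DQS]
3. ∠DQW = 48°  [S on ray QW]

∠DQW = 48°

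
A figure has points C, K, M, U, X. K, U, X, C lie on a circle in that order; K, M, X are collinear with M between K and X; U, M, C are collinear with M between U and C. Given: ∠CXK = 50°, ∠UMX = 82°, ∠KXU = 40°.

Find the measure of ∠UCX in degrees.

1. ∠CUK = 50°  [same arc KC]
2. ∠KMU = 98°  [linear pair at M on KX]
3. ∠UKX = 32°  [△KMU]
4. ∠UCX = 32°  [same arc UX]

∠UCX = 32°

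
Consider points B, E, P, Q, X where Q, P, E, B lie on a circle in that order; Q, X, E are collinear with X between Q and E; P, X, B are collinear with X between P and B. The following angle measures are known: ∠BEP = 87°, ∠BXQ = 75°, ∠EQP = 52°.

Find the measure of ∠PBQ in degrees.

∠PBQ = 64°

1. ∠BQP = 93°  [cyclic QPEB, opposite ∠Q+∠E]
2. ∠EXP = 75°  [vertical angles at X]
3. ∠PXQ = 105°  [linear pair at X on QE]
4. ∠BPQ = 23°  [△QXP]
5. ∠PBQ = 64°  [△QPB]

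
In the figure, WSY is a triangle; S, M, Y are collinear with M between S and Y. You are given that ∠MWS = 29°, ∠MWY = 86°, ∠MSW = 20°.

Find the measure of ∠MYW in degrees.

1. ∠SMW = 131°  [△WSM]
2. ∠WMY = 49°  [linear pair at M on SY]
3. ∠MYW = 45°  [△WMY]

∠MYW = 45°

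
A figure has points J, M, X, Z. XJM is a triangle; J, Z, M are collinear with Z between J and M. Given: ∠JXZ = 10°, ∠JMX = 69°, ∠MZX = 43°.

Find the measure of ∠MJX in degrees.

1. ∠JZX = 137°  [linear pair at Z on JM]
2. ∠XJZ = 33°  [△XJZ]
3. ∠MJX = 33°  [Z on ray JM]

∠MJX = 33°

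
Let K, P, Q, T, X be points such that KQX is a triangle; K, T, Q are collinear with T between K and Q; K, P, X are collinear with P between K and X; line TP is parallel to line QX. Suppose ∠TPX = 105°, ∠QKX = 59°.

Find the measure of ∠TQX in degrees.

∠TQX = 46°

1. ∠KPT = 75°  [linear pair at P on KX]
2. ∠PKT = 59°  [T on KQ, P on KX]
3. ∠KTP = 46°  [△KTP]
4. ∠PTQ = 134°  [linear pair at T on KQ]
5. ∠TQX = 46°  [TP∥QX, co-interior at Q–T]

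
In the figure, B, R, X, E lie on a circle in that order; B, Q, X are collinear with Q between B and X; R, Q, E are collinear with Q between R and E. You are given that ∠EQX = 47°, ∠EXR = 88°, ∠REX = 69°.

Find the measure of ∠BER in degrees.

1. ∠BQR = 47°  [vertical angles at Q]
2. ∠EBR = 92°  [cyclic BRXE, opposite ∠B+∠X]
3. ∠RBX = 69°  [same arc RX]
4. ∠BRE = 64°  [△BQR]
5. ∠BER = 24°  [△BRE]

∠BER = 24°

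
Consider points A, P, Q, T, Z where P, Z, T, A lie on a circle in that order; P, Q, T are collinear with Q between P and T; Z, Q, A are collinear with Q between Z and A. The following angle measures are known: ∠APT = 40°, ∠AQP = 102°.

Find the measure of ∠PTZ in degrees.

∠PTZ = 38°

1. ∠AZT = 40°  [same arc TA]
2. ∠TQZ = 102°  [vertical angles at Q]
3. ∠PTZ = 38°  [△ZQT]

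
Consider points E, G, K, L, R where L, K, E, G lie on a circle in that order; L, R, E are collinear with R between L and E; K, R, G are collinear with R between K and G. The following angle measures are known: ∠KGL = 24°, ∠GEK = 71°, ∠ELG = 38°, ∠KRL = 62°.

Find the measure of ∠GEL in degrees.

1. ∠EKG = 38°  [same arc EG]
2. ∠ERG = 62°  [vertical angles at R]
3. ∠EGK = 71°  [△KEG]
4. ∠GEL = 47°  [△ERG]

∠GEL = 47°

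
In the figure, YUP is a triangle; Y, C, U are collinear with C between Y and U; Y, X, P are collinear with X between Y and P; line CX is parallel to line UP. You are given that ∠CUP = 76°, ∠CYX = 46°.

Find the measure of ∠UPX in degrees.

∠UPX = 58°

1. ∠PUY = 76°  [C on ray UY]
2. ∠PYU = 46°  [C on YU, X on YP]
3. ∠UPY = 58°  [△YUP]
4. ∠UPX = 58°  [X on ray PY]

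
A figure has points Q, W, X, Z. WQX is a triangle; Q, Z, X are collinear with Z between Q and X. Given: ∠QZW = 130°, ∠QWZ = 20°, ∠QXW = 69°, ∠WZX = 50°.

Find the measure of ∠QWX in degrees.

1. ∠WQZ = 30°  [△WQZ]
2. ∠WQX = 30°  [Z on ray QX]
3. ∠QWX = 81°  [△WQX]

∠QWX = 81°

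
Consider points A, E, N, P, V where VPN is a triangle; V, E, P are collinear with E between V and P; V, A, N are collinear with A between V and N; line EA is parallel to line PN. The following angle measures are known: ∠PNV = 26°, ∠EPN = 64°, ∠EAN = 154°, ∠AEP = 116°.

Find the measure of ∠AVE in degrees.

∠AVE = 90°

1. ∠EAV = 26°  [EA∥PN, corresponding at A]
2. ∠AEV = 64°  [linear pair at E on VP]
3. ∠AVE = 90°  [△VEA]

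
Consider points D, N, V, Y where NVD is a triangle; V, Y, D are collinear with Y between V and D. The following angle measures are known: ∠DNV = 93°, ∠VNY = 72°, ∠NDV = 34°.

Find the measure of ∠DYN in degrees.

1. ∠DVN = 53°  [△NVD]
2. ∠NVY = 53°  [Y on ray VD]
3. ∠NYV = 55°  [△NVY]
4. ∠DYN = 125°  [linear pair at Y on VD]

∠DYN = 125°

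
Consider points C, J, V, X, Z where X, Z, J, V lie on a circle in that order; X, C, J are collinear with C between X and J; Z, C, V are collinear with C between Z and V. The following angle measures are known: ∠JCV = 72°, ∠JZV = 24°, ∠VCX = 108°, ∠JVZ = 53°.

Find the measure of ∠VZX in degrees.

∠VZX = 55°

1. ∠XCZ = 72°  [vertical angles at C]
2. ∠JXZ = 53°  [same arc ZJ]
3. ∠VZX = 55°  [△XCZ]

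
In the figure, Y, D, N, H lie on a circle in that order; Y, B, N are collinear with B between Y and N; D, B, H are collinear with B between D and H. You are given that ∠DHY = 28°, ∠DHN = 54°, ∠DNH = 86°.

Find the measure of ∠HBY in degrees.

1. ∠DNY = 28°  [same arc YD]
2. ∠HDN = 40°  [△DNH]
3. ∠DBN = 112°  [△DBN]
4. ∠HBY = 112°  [vertical angles at B]

∠HBY = 112°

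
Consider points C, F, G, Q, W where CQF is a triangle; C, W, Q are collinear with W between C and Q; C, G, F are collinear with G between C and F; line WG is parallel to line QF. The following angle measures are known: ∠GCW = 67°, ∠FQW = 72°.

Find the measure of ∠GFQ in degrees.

1. ∠FCQ = 67°  [W on CQ, G on CF]
2. ∠CQF = 72°  [W on ray QC]
3. ∠CFQ = 41°  [△CQF]
4. ∠GFQ = 41°  [G on ray FC]

∠GFQ = 41°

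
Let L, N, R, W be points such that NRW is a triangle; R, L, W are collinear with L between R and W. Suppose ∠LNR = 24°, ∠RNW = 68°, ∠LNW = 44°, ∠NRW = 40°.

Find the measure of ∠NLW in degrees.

∠NLW = 64°

1. ∠NWR = 72°  [△NRW]
2. ∠LWN = 72°  [L on ray WR]
3. ∠NLW = 64°  [△NLW]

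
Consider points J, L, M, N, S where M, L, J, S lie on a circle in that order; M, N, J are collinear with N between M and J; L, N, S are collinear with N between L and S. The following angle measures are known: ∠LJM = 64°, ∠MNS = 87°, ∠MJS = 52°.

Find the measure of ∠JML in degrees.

∠JML = 35°

1. ∠JNL = 87°  [vertical angles at N]
2. ∠MLS = 52°  [same arc MS]
3. ∠LNM = 93°  [linear pair at N on MJ]
4. ∠JML = 35°  [△MNL]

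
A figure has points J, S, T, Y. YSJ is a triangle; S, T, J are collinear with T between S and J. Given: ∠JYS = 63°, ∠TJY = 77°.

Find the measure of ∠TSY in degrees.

∠TSY = 40°

1. ∠SJY = 77°  [T on ray JS]
2. ∠JSY = 40°  [△YSJ]
3. ∠TSY = 40°  [T on ray SJ]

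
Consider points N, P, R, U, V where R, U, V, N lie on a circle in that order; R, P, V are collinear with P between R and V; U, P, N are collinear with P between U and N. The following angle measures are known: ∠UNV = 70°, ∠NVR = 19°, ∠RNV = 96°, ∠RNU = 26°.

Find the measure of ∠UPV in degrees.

1. ∠NRV = 65°  [△RVN]
2. ∠RVU = 26°  [same arc RU]
3. ∠NUV = 65°  [same arc VN]
4. ∠UPV = 89°  [△UPV]

∠UPV = 89°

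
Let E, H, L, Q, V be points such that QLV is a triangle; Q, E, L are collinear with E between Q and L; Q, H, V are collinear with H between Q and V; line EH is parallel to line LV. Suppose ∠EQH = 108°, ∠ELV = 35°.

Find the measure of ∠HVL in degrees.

1. ∠LQV = 108°  [E on QL, H on QV]
2. ∠QLV = 35°  [E on ray LQ]
3. ∠LVQ = 37°  [△QLV]
4. ∠HVL = 37°  [H on ray VQ]

∠HVL = 37°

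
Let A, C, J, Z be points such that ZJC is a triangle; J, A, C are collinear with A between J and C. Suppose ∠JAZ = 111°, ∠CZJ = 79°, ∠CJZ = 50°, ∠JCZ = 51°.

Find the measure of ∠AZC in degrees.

1. ∠CAZ = 69°  [linear pair at A on JC]
2. ∠ACZ = 51°  [A on ray CJ]
3. ∠AZC = 60°  [△ZAC]

∠AZC = 60°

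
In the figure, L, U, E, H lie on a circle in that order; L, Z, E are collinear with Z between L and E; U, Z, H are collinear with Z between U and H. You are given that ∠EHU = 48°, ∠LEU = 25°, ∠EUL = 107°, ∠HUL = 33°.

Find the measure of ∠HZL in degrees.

1. ∠LHU = 25°  [same arc LU]
2. ∠EHL = 73°  [cyclic LUEH, opposite ∠U+∠H]
3. ∠HEL = 33°  [same arc LH]
4. ∠ELH = 74°  [△LEH]
5. ∠HZL = 81°  [△LZH]

∠HZL = 81°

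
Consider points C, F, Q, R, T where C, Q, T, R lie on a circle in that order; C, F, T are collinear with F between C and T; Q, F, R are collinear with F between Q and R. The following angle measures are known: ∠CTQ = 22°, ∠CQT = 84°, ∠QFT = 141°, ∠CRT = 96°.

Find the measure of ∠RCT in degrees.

1. ∠CRQ = 22°  [same arc CQ]
2. ∠CFR = 141°  [vertical angles at F]
3. ∠RCT = 17°  [△CFR]

∠RCT = 17°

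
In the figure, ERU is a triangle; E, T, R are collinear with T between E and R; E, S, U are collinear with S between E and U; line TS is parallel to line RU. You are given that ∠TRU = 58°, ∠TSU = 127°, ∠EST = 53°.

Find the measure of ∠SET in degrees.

∠SET = 69°

1. ∠ERU = 58°  [T on ray RE]
2. ∠EUR = 53°  [TS∥RU, corresponding at S]
3. ∠REU = 69°  [△ERU]
4. ∠SET = 69°  [T on ER, S on EU]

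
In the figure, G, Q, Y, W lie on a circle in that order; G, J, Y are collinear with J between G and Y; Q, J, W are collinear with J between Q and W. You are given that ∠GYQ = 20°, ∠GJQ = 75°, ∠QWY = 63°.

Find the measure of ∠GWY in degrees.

∠GWY = 83°

1. ∠QGY = 63°  [same arc QY]
2. ∠GQY = 97°  [△GQY]
3. ∠GWY = 83°  [cyclic GQYW, opposite ∠Q+∠W]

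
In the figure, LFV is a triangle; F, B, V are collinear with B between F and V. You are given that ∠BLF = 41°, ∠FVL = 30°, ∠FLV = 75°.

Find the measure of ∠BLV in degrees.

∠BLV = 34°

1. ∠LFV = 75°  [△LFV]
2. ∠BVL = 30°  [B on ray VF]
3. ∠BFL = 75°  [B on ray FV]
4. ∠FBL = 64°  [△LFB]
5. ∠LBV = 116°  [linear pair at B on FV]
6. ∠BLV = 34°  [△LBV]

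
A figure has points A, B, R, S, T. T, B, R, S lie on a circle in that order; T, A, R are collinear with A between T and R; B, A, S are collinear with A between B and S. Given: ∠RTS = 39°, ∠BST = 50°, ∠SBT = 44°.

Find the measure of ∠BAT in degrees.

∠BAT = 89°

1. ∠RBS = 39°  [same arc RS]
2. ∠BRT = 50°  [same arc TB]
3. ∠BAR = 91°  [△BAR]
4. ∠BAT = 89°  [linear pair at A on TR]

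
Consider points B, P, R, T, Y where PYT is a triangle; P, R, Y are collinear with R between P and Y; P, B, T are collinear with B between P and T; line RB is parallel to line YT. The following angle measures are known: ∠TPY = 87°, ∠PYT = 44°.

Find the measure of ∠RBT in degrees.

∠RBT = 131°

1. ∠PTY = 49°  [△PYT]
2. ∠PBR = 49°  [RB∥YT, corresponding at B]
3. ∠RBT = 131°  [linear pair at B on PT]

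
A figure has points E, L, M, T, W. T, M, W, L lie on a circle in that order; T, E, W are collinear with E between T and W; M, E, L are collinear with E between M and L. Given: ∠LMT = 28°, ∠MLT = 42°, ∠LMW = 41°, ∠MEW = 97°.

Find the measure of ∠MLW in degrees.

∠MLW = 69°

1. ∠LTM = 110°  [△TML]
2. ∠LWM = 70°  [cyclic TMWL, opposite ∠T+∠W]
3. ∠MLW = 69°  [△MWL]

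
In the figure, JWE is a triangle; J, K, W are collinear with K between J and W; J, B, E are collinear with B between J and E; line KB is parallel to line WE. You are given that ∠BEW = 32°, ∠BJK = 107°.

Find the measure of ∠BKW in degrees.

1. ∠JEW = 32°  [B on ray EJ]
2. ∠EJW = 107°  [K on JW, B on JE]
3. ∠EWJ = 41°  [△JWE]
4. ∠BKJ = 41°  [KB∥WE, corresponding at K]
5. ∠BKW = 139°  [linear pair at K on JW]

∠BKW = 139°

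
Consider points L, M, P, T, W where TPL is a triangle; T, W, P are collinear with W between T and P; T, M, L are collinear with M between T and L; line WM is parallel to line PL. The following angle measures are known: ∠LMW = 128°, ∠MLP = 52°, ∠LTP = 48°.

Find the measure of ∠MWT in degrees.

1. ∠TMW = 52°  [linear pair at M on TL]
2. ∠MTW = 48°  [W on TP, M on TL]
3. ∠MWT = 80°  [△TWM]

∠MWT = 80°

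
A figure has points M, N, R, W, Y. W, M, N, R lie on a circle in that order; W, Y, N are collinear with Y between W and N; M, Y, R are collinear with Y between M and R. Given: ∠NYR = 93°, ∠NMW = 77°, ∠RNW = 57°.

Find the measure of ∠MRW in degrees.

1. ∠RYW = 87°  [linear pair at Y on WN]
2. ∠NRW = 103°  [cyclic WMNR, opposite ∠M+∠R]
3. ∠NWR = 20°  [△WNR]
4. ∠MRW = 73°  [△WYR]

∠MRW = 73°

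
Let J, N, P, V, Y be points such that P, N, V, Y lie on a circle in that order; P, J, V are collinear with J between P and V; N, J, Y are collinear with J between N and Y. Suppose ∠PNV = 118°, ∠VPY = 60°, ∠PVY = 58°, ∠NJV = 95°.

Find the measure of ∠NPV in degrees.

1. ∠PNY = 58°  [same arc PY]
2. ∠NJP = 85°  [linear pair at J on PV]
3. ∠NPV = 37°  [△PJN]

∠NPV = 37°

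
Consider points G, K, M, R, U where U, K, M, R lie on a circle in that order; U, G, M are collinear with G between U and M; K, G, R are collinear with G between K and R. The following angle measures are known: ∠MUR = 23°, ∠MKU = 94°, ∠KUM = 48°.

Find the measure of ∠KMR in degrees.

∠KMR = 109°

1. ∠MKR = 23°  [same arc MR]
2. ∠KRM = 48°  [same arc KM]
3. ∠KMR = 109°  [△KMR]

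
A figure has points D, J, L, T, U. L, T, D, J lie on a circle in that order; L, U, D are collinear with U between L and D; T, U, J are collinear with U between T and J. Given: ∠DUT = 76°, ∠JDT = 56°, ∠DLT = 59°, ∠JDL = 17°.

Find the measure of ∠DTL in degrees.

1. ∠LUT = 104°  [linear pair at U on LD]
2. ∠JLT = 124°  [cyclic LTDJ, opposite ∠L+∠D]
3. ∠JTL = 17°  [△LUT]
4. ∠LJT = 39°  [△LTJ]
5. ∠LDT = 39°  [same arc LT]
6. ∠DTL = 82°  [△LTD]

∠DTL = 82°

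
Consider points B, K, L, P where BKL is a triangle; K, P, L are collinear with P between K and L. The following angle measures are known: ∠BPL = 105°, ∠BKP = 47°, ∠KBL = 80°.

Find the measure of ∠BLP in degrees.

1. ∠BKL = 47°  [P on ray KL]
2. ∠BLK = 53°  [△BKL]
3. ∠BLP = 53°  [P on ray LK]

∠BLP = 53°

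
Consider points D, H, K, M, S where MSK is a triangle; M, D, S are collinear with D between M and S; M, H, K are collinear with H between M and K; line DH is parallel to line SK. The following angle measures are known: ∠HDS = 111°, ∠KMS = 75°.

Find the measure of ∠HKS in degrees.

∠HKS = 36°

1. ∠HDM = 69°  [linear pair at D on MS]
2. ∠DMH = 75°  [D on MS, H on MK]
3. ∠DHM = 36°  [△MDH]
4. ∠DHK = 144°  [linear pair at H on MK]
5. ∠HKS = 36°  [DH∥SK, co-interior at K–H]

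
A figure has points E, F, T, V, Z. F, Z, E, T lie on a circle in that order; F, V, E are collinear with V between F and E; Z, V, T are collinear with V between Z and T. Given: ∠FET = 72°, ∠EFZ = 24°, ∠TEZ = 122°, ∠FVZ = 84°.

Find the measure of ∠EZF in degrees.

∠EZF = 106°

1. ∠ETZ = 24°  [same arc ZE]
2. ∠EZT = 34°  [△ZET]
3. ∠EVZ = 96°  [linear pair at V on FE]
4. ∠FEZ = 50°  [△ZVE]
5. ∠EZF = 106°  [△FZE]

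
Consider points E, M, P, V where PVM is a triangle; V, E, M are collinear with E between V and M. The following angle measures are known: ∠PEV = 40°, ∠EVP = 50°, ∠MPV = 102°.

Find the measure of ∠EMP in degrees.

∠EMP = 28°

1. ∠MVP = 50°  [E on ray VM]
2. ∠PMV = 28°  [△PVM]
3. ∠EMP = 28°  [E on ray MV]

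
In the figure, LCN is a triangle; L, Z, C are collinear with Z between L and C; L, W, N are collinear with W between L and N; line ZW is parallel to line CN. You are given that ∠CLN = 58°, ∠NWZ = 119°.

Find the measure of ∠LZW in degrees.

∠LZW = 61°

1. ∠WLZ = 58°  [Z on LC, W on LN]
2. ∠LWZ = 61°  [linear pair at W on LN]
3. ∠LZW = 61°  [△LZW]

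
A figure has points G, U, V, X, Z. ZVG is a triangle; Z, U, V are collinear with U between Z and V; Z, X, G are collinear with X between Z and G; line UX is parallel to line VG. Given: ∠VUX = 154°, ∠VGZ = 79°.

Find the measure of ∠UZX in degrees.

1. ∠XUZ = 26°  [linear pair at U on ZV]
2. ∠UXZ = 79°  [UX∥VG, corresponding at X]
3. ∠UZX = 75°  [△ZUX]

∠UZX = 75°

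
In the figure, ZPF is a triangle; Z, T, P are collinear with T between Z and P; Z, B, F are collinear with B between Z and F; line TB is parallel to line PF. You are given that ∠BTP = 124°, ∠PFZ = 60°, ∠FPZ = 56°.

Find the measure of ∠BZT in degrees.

∠BZT = 64°

1. ∠BTZ = 56°  [linear pair at T on ZP]
2. ∠TBZ = 60°  [TB∥PF, corresponding at B]
3. ∠BZT = 64°  [△ZTB]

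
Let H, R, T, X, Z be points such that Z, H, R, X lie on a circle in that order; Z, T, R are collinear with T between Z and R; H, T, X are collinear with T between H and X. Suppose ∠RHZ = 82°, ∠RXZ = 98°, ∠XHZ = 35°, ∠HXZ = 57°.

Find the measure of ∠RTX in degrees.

1. ∠XRZ = 35°  [same arc ZX]
2. ∠RZX = 47°  [△ZRX]
3. ∠XTZ = 76°  [△ZTX]
4. ∠RTX = 104°  [linear pair at T on ZR]

∠RTX = 104°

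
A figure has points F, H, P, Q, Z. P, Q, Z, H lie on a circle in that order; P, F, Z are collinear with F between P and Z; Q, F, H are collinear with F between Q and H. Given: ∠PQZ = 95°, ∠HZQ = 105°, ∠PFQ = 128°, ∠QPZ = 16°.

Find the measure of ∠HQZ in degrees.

1. ∠PZQ = 69°  [△PQZ]
2. ∠QFZ = 52°  [linear pair at F on PZ]
3. ∠HQZ = 59°  [△QFZ]

∠HQZ = 59°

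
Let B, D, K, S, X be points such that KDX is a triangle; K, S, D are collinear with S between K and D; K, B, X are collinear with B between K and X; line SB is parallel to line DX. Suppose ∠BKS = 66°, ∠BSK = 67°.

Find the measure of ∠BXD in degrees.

∠BXD = 47°

1. ∠KBS = 47°  [△KSB]
2. ∠SBX = 133°  [linear pair at B on KX]
3. ∠BXD = 47°  [SB∥DX, co-interior at X–B]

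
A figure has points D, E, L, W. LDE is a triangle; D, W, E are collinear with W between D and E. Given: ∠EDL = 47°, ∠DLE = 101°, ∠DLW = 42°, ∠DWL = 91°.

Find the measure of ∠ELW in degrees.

1. ∠DEL = 32°  [△LDE]
2. ∠EWL = 89°  [linear pair at W on DE]
3. ∠LEW = 32°  [W on ray ED]
4. ∠ELW = 59°  [△LWE]

∠ELW = 59°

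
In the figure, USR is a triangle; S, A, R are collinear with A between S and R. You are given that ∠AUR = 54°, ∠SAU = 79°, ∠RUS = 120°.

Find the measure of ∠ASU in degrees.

1. ∠RAU = 101°  [linear pair at A on SR]
2. ∠ARU = 25°  [△UAR]
3. ∠SRU = 25°  [A on ray RS]
4. ∠RSU = 35°  [△USR]
5. ∠ASU = 35°  [A on ray SR]

∠ASU = 35°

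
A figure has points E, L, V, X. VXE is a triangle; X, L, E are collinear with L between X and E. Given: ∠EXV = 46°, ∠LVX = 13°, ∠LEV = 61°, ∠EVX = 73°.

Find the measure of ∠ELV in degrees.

∠ELV = 59°

1. ∠LXV = 46°  [L on ray XE]
2. ∠VLX = 121°  [△VXL]
3. ∠ELV = 59°  [linear pair at L on XE]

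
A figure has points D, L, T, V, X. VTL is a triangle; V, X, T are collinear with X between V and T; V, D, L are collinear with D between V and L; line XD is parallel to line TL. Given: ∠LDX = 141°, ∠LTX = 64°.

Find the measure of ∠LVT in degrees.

∠LVT = 77°

1. ∠VDX = 39°  [linear pair at D on VL]
2. ∠LTV = 64°  [X on ray TV]
3. ∠TLV = 39°  [XD∥TL, corresponding at D]
4. ∠LVT = 77°  [△VTL]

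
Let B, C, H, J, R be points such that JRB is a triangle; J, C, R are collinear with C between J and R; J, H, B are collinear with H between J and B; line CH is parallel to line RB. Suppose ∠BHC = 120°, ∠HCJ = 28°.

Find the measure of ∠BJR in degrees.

∠BJR = 92°

1. ∠CHJ = 60°  [linear pair at H on JB]
2. ∠CJH = 92°  [△JCH]
3. ∠BJR = 92°  [C on JR, H on JB]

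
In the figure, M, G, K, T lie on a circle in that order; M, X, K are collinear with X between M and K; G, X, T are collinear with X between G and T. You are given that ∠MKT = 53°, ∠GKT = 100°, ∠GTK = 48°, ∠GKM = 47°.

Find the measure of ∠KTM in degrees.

1. ∠GMK = 48°  [same arc GK]
2. ∠KGM = 85°  [△MGK]
3. ∠KTM = 95°  [cyclic MGKT, opposite ∠G+∠T]

∠KTM = 95°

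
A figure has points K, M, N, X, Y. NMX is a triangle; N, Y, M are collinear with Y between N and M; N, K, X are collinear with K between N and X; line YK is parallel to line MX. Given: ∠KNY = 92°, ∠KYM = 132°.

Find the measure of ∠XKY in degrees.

∠XKY = 140°

1. ∠KYN = 48°  [linear pair at Y on NM]
2. ∠NKY = 40°  [△NYK]
3. ∠XKY = 140°  [linear pair at K on NX]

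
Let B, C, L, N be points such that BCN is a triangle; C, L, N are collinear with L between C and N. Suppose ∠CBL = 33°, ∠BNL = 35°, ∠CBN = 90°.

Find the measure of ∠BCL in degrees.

∠BCL = 55°

1. ∠BNC = 35°  [L on ray NC]
2. ∠BCN = 55°  [△BCN]
3. ∠BCL = 55°  [L on ray CN]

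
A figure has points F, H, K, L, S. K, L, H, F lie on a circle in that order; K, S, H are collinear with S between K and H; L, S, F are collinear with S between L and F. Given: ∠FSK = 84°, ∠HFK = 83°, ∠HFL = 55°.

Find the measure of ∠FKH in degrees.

1. ∠FSH = 96°  [linear pair at S on KH]
2. ∠FHK = 29°  [△HSF]
3. ∠FKH = 68°  [△KHF]

∠FKH = 68°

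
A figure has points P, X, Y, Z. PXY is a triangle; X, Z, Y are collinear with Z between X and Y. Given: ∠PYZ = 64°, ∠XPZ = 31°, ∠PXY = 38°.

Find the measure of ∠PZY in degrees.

∠PZY = 69°

1. ∠PXZ = 38°  [Z on ray XY]
2. ∠PZX = 111°  [△PXZ]
3. ∠PZY = 69°  [linear pair at Z on XY]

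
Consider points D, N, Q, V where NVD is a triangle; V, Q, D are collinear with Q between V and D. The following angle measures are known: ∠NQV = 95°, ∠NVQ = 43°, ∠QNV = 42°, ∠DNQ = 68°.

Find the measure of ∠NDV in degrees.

1. ∠DQN = 85°  [linear pair at Q on VD]
2. ∠NDQ = 27°  [△NQD]
3. ∠NDV = 27°  [Q on ray DV]

∠NDV = 27°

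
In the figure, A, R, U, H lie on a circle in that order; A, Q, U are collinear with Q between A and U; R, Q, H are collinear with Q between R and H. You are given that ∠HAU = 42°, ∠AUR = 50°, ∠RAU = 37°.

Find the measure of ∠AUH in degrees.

1. ∠ARU = 93°  [△ARU]
2. ∠AHU = 87°  [cyclic ARUH, opposite ∠R+∠H]
3. ∠AUH = 51°  [△AUH]

∠AUH = 51°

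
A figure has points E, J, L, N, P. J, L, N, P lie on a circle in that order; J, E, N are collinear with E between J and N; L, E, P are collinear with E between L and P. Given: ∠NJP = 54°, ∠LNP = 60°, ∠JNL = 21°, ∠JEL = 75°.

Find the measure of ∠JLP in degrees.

∠JLP = 39°

1. ∠LJP = 120°  [cyclic JLNP, opposite ∠J+∠N]
2. ∠JPL = 21°  [same arc JL]
3. ∠JLP = 39°  [△JLP]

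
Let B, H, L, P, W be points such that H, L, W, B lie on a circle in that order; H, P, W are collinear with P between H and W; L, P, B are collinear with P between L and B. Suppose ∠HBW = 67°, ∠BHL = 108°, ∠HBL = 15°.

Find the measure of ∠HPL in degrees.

1. ∠HLW = 113°  [cyclic HLWB, opposite ∠L+∠B]
2. ∠BLH = 57°  [△HLB]
3. ∠HWL = 15°  [same arc HL]
4. ∠LHW = 52°  [△HLW]
5. ∠HPL = 71°  [△HPL]

∠HPL = 71°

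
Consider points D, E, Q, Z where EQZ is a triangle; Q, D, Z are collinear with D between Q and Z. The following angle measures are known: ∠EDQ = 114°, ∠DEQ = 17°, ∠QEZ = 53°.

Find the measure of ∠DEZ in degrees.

1. ∠DQE = 49°  [△EQD]
2. ∠EDZ = 66°  [linear pair at D on QZ]
3. ∠EQZ = 49°  [D on ray QZ]
4. ∠EZQ = 78°  [△EQZ]
5. ∠DZE = 78°  [D on ray ZQ]
6. ∠DEZ = 36°  [△EDZ]

∠DEZ = 36°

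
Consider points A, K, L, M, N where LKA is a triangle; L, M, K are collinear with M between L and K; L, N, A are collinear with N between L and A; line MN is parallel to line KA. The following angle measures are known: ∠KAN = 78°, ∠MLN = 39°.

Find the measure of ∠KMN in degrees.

1. ∠KAL = 78°  [N on ray AL]
2. ∠ALK = 39°  [M on LK, N on LA]
3. ∠AKL = 63°  [△LKA]
4. ∠LMN = 63°  [MN∥KA, corresponding at M]
5. ∠KMN = 117°  [linear pair at M on LK]

∠KMN = 117°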